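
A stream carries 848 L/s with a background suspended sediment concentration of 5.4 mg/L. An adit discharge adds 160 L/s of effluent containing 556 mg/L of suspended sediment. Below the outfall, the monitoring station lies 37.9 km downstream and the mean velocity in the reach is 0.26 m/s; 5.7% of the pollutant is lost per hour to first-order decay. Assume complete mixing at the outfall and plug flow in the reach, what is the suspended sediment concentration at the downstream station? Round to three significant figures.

After mixing, C = (848.0·5.400 + 160.0·556.0) / 1008 = 93540/1008 = 92.80 mg/L.
Travel time t = 37.9·1000 / 0.26 = 145800 s = 40.49 h.
5.7%/h lost → k = −ln(1 − 0.057) = 0.05869 h⁻¹.
Applying C = C₀e^(−kt): 92.80 × 0.09288 = 8.619 mg/L.

8.62 mg/L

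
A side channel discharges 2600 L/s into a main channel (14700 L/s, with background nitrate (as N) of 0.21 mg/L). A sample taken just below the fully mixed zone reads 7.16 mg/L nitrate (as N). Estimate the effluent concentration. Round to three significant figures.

46.5 mg/L

Mass balance: 14700·0.2100 + 2600·Cₑ = 17300·7.160
→ Cₑ = (17300·7.160 − 14700·0.2100) / 2600 = 46.45 mg/L.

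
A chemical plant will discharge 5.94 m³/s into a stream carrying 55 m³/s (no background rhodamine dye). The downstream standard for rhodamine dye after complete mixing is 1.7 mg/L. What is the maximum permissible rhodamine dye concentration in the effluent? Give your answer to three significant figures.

17.4 mg/L

At the limit, (Qr·Cr + Qe·Cₑ)/(Qr + Qe) = 1.7:
Cₑ = (60.94·1.7 − 55.00·0) / 5.940 = 17.44 mg/L.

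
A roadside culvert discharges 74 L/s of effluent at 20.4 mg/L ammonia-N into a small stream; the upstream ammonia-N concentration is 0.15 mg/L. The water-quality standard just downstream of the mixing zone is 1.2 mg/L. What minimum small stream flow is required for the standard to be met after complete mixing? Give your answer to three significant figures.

1350 L/s

Set C_mix = 1.2: (Q·0.1500 + 74.00·20.40) / (Q + 74.00) = 1.2
→ Q = 74.00·(20.40 − 1.2)/(1.2 − 0.1500) = 1353 L/s.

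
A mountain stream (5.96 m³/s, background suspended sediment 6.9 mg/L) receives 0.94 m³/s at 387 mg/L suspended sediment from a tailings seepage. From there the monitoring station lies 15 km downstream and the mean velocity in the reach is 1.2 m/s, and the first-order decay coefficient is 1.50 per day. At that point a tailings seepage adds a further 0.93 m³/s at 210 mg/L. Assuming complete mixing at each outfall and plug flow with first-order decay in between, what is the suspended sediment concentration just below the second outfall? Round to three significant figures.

66.6 mg/L

Flow-weighted average: C = (5.960·6.900 + 0.9400·387.0) / 6.900 = 404.9/6.900 = 58.68 mg/L; combined flow 6.900 m³/s.
Travel time t = 15·1000 / 1.2 = 12500 s = 3.472 h.
After decay, C = 58.68 × e^(−kt) = 58.68 × 0.8049 = 47.23 mg/L.
At the second outfall, C = (6.900·47.23 + 0.9300·210.0) / (6.900 + 0.9300) = 66.57 mg/L.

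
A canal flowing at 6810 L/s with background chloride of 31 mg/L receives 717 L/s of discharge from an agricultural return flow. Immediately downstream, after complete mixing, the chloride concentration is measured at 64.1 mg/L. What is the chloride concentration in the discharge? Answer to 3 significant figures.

Mass balance: 6810·31.00 + 717.0·Cₑ = 7527·64.10
→ Cₑ = (7527·64.10 − 6810·31.00) / 717.0 = 378.5 mg/L.

378 mg/L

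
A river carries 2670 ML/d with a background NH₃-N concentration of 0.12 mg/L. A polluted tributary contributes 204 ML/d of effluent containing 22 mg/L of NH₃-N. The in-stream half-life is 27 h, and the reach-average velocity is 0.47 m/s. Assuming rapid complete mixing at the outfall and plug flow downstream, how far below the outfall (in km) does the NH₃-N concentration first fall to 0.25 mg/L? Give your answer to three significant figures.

125 km

Flow-weighted average: C = (2670·0.1200 + 204.0·22.00) / 2874 = 4808/2874 = 1.673 mg/L.
Half-life 27 h → k = ln 2 / 27 = 0.02567 h⁻¹ = 0.6161 d⁻¹.
Set 1.673·exp(−k·t) = 0.25 → t = ln(1.673/0.25)/k = 266600 s = 74.05 h.
Distance = v·t = 0.47·266600 = 125300 m = 125.3 km.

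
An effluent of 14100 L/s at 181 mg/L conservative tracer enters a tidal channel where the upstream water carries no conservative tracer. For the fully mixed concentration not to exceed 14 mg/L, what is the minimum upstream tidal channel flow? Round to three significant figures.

Set C_mix = 14: (Q·0 + 14100·181.0) / (Q + 14100) = 14
→ Q = 14100·(181.0 − 14)/(14 − 0) = 168200 L/s.

168000 L/s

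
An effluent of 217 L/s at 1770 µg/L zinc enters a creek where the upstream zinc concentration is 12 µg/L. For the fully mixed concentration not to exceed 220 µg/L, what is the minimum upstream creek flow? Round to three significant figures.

Set C_mix = 220: (Q·12.00 + 217.0·1770) / (Q + 217.0) = 220
→ Q = 217.0·(1770 − 220)/(220 − 12.00) = 1617 L/s.

1620 L/s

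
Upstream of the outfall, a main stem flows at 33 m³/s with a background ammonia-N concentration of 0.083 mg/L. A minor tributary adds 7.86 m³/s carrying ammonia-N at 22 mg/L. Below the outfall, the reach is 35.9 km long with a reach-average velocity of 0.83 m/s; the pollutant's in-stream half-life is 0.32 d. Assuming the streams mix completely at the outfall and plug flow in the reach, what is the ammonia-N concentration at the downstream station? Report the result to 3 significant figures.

1.45 mg/L

After mixing, C = (33.00·0.08300 + 7.860·22.00) / 40.86 = 175.7/40.86 = 4.299 mg/L.
Travel time t = 35.9·1000 / 0.83 = 43250 s = 12.01 h.
Half-life 0.32 d → k = ln 2 / 0.32 = 2.166 d⁻¹.
After decay, C = 4.299 × e^(−kt) = 4.299 × 0.3381 = 1.454 mg/L.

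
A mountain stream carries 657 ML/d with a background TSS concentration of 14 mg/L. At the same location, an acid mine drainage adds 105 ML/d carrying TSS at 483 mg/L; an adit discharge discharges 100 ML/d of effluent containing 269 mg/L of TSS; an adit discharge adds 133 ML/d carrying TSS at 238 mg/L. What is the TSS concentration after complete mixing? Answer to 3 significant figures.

After mixing, C = (657.0·14.00 + 105.0·483.0 + 100.0·269.0 + 133.0·238.0) / 995.0 = 118500/995.0 = 119.1 mg/L.

119 mg/L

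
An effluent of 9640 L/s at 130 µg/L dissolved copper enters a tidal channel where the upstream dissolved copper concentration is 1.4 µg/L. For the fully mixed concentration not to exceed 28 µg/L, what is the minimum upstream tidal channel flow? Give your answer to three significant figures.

Set C_mix = 28: (Q·1.400 + 9640·130.0) / (Q + 9640) = 28
→ Q = 9640·(130.0 − 28)/(28 − 1.400) = 36970 L/s.

37000 L/s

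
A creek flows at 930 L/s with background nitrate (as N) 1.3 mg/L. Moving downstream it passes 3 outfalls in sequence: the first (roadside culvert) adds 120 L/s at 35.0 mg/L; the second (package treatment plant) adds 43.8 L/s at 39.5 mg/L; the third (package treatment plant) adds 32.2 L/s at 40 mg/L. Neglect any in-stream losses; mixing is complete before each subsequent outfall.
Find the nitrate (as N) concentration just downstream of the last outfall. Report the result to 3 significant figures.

Outfall 1: combined Q = 1050 L/s; C = (930.0·1.300 + 120.0·35.00)/1050 = 5.151 mg/L.
Outfall 2: combined Q = 1094 L/s; C = (1050·5.151 + 43.80·39.50)/1094 = 6.527 mg/L.
Outfall 3: combined Q = 1126 L/s; C = (1094·6.527 + 32.20·40.00)/1126 = 7.484 mg/L.

7.48 mg/L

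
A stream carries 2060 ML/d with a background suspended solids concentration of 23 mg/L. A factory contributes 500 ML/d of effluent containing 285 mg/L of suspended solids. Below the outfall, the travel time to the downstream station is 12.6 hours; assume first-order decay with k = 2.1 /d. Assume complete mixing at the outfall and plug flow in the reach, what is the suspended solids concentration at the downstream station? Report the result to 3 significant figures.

Mass balance: C = (2060·23.00 + 500.0·285.0) / 2560 = 189900/2560 = 74.17 mg/L.
After decay, C = 74.17 × e^(−kt) = 74.17 × 0.3320 = 24.63 mg/L.

24.6 mg/L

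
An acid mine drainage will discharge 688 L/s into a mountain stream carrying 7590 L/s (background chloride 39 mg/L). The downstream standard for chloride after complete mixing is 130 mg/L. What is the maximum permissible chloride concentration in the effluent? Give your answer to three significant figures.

At the limit, (Qr·Cr + Qe·Cₑ)/(Qr + Qe) = 130:
Cₑ = (8278·130 − 7590·39.00) / 688.0 = 1134 mg/L.

1130 mg/L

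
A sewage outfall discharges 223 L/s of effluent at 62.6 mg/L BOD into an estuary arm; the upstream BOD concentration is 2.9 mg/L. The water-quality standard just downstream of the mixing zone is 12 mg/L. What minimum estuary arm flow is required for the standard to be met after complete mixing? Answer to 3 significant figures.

Set C_mix = 12: (Q·2.900 + 223.0·62.60) / (Q + 223.0) = 12
→ Q = 223.0·(62.60 − 12)/(12 − 2.900) = 1240 L/s.

1240 L/s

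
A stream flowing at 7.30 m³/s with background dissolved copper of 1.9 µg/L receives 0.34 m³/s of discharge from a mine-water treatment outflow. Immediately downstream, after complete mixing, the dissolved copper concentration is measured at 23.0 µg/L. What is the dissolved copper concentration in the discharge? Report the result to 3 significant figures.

476 µg/L

Mass balance: 7.300·1.900 + 0.3400·Cₑ = 7.640·23.00
→ Cₑ = (7.640·23.00 − 7.300·1.900) / 0.3400 = 476.0 µg/L.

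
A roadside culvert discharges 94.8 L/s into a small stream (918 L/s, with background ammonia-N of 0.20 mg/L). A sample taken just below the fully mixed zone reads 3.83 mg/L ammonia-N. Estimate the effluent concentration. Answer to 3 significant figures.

39.0 mg/L

Mass balance: 918.0·0.2000 + 94.80·Cₑ = 1013·3.830
→ Cₑ = (1013·3.830 − 918.0·0.2000) / 94.80 = 38.98 mg/L.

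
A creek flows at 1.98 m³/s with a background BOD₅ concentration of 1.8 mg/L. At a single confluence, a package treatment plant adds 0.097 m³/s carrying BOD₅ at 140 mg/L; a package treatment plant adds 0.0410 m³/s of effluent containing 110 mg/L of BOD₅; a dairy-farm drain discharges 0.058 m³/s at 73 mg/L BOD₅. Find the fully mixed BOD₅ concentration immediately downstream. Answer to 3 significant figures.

Mass balance: C = (1.980·1.800 + 0.09700·140.0 + 0.04100·110.0 + 0.05800·73.00) / 2.176 = 25.89/2.176 = 11.90 mg/L.

11.9 mg/L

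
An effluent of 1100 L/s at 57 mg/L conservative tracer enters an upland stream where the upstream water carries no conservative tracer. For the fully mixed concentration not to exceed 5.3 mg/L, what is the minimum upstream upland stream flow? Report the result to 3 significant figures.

10700 L/s

Set C_mix = 5.3: (Q·0 + 1100·57.00) / (Q + 1100) = 5.3
→ Q = 1100·(57.00 − 5.3)/(5.3 − 0) = 10730 L/s.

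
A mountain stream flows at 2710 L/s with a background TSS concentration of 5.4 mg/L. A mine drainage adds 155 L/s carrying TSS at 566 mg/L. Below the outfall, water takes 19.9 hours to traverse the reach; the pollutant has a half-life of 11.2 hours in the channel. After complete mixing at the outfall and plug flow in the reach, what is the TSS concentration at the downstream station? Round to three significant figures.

10.4 mg/L

Flow-weighted average: C = (2710·5.400 + 155.0·566.0) / 2865 = 102400/2865 = 35.73 mg/L.
Half-life 11.2 h → k = ln 2 / 11.2 = 0.06189 h⁻¹ = 1.485 d⁻¹.
Decay over the reach: 35.73·exp(−kt) = 35.73·0.2918 = 10.43 mg/L.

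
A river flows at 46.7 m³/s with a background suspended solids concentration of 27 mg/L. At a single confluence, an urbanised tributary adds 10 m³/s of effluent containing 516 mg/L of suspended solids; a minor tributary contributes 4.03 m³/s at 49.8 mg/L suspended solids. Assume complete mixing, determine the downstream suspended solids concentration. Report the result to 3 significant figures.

109 mg/L

After mixing, C = (46.70·27.00 + 10.00·516.0 + 4.030·49.80) / 60.73 = 6622/60.73 = 109.0 mg/L.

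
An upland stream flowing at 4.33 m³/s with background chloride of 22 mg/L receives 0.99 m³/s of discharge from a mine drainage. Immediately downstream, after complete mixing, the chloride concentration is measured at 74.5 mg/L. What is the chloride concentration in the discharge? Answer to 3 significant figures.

304 mg/L

Mass balance: 4.330·22.00 + 0.9900·Cₑ = 5.320·74.50
→ Cₑ = (5.320·74.50 − 4.330·22.00) / 0.9900 = 304.1 mg/L.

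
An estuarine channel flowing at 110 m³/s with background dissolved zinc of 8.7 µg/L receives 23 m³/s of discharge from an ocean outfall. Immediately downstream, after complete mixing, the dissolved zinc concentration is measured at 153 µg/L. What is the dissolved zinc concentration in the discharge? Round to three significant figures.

Mass balance: 110.0·8.700 + 23.00·Cₑ = 133.0·153.0
→ Cₑ = (133.0·153.0 − 110.0·8.700) / 23.00 = 843.1 µg/L.

843 µg/L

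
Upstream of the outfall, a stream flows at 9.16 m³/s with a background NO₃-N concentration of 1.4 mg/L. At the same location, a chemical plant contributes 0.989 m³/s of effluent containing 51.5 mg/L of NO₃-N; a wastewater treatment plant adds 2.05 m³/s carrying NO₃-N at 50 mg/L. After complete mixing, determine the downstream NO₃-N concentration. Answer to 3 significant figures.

After mixing, C = (9.160·1.400 + 0.9890·51.50 + 2.050·50.00) / 12.20 = 166.3/12.20 = 13.63 mg/L.

13.6 mg/L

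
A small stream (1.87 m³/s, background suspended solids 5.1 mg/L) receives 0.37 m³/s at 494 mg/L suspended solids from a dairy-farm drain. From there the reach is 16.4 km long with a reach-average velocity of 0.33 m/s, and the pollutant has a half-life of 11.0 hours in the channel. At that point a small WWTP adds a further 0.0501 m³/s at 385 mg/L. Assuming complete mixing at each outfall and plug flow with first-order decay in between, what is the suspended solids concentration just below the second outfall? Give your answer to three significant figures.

43.6 mg/L

After mixing, C = (1.870·5.100 + 0.3700·494.0) / 2.240 = 192.3/2.240 = 85.86 mg/L; combined flow 2.240 m³/s.
Travel time t = 16.4·1000 / 0.33 = 49700 s = 13.80 h.
Half-life 11.0 h → k = ln 2 / 11.0 = 0.06301 h⁻¹ = 1.512 d⁻¹.
Decay over the reach: 85.86·exp(−kt) = 85.86·0.4190 = 35.97 mg/L.
At the second outfall, C = (2.240·35.97 + 0.05010·385.0) / (2.240 + 0.05010) = 43.61 mg/L.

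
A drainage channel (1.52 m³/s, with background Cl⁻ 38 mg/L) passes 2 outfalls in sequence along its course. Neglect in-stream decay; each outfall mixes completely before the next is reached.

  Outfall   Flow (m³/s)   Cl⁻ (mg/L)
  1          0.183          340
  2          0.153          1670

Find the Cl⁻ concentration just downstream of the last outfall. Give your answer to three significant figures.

After outfall 1: Q = 1.520 + 0.1830 = 1.703 m³/s; C = (1.520·38.00 + 0.1830·340.0)/1.703 = 70.45 mg/L.
After outfall 2: Q = 1.703 + 0.1530 = 1.856 m³/s; C = (1.703·70.45 + 0.1530·1670)/1.856 = 202.3 mg/L.

202 mg/L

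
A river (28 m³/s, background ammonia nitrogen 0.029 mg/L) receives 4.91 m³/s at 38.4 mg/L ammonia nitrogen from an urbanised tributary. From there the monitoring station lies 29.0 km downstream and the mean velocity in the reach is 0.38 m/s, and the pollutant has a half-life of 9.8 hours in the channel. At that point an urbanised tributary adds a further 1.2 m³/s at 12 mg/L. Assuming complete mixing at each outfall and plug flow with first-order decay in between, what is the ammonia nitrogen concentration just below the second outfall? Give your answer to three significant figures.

Flow-weighted average: C = (28.00·0.02900 + 4.910·38.40) / 32.91 = 189.4/32.91 = 5.754 mg/L; combined flow 32.91 m³/s.
Travel time t = 29.0·1000 / 0.38 = 76320 s = 21.20 h.
Half-life 9.8 h → k = ln 2 / 9.8 = 0.07073 h⁻¹ = 1.698 d⁻¹.
Applying C = C₀e^(−kt): 5.754 × 0.2233 = 1.285 mg/L.
At the second outfall, C = (32.91·1.285 + 1.200·12.00) / (32.91 + 1.200) = 1.662 mg/L.

1.66 mg/L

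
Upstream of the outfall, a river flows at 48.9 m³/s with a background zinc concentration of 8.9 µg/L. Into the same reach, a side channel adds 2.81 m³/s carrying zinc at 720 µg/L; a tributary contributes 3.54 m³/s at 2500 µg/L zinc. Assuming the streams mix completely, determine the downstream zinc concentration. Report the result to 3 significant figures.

205 µg/L

Conservation of mass: C = (48.90·8.900 + 2.810·720.0 + 3.540·2500) / 55.25 = 11310/55.25 = 204.7 µg/L.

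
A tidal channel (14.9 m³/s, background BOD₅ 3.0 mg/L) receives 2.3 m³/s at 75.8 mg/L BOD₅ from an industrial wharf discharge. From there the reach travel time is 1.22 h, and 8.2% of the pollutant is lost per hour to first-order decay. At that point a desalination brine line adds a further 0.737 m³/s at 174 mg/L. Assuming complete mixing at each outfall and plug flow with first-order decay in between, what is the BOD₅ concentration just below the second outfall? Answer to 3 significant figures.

Flow-weighted average: C = (14.90·3.000 + 2.300·75.80) / 17.20 = 219.0/17.20 = 12.73 mg/L; combined flow 17.20 m³/s.
8.2%/h lost → k = −ln(1 − 0.082) = 0.08556 h⁻¹.
First-order decay: C = 12.73·exp(−k·t) = 12.73·0.9009 = 11.47 mg/L.
Second outfall: C = (17.20·11.47 + 0.7370·174.0)/17.94 = 18.15 mg/L.

18.2 mg/L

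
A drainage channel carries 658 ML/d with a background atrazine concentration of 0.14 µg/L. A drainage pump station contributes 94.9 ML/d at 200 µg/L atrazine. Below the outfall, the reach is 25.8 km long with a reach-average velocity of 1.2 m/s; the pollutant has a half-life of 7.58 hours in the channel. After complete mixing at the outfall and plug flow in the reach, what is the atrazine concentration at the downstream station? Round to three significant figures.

Mixed concentration C = ΣQC/ΣQ = (658.0·0.1400 + 94.90·200.0) / 752.9 = 19070/752.9 = 25.33 µg/L.
Travel time t = 25.8·1000 / 1.2 = 21500 s = 5.972 h.
Half-life 7.58 h → k = ln 2 / 7.58 = 0.09144 h⁻¹ = 2.195 d⁻¹.
Applying C = C₀e^(−kt): 25.33 × 0.5792 = 14.67 µg/L.

14.7 µg/L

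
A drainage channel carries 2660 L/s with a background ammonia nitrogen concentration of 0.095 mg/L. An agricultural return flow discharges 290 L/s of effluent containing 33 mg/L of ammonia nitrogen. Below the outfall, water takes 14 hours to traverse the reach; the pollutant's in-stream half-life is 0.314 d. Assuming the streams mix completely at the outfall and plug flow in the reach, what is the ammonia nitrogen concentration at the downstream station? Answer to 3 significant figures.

After mixing, C = (2660·0.09500 + 290.0·33.00) / 2950 = 9823/2950 = 3.330 mg/L.
Half-life 0.314 d → k = ln 2 / 0.314 = 2.207 d⁻¹.
First-order decay: C = 3.330·exp(−k·t) = 3.330·0.2759 = 0.9187 mg/L.

0.919 mg/L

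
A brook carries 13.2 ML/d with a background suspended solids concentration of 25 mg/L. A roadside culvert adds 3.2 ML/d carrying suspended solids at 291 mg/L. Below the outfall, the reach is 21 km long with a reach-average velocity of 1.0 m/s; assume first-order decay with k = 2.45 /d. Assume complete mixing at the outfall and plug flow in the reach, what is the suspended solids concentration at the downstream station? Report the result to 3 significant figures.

After mixing, C = (13.20·25.00 + 3.200·291.0) / 16.40 = 1261/16.40 = 76.90 mg/L.
Travel time t = 21·1000 / 1.0 = 21000 s = 5.833 h.
Decay over the reach: 76.90·exp(−kt) = 76.90·0.5513 = 42.40 mg/L.

42.4 mg/L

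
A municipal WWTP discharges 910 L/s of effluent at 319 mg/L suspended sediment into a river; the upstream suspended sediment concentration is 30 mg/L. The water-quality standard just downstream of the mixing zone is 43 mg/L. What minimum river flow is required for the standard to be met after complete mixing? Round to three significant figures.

Set C_mix = 43: (Q·30.00 + 910.0·319.0) / (Q + 910.0) = 43
→ Q = 910.0·(319.0 − 43)/(43 − 30.00) = 19320 L/s.

19300 L/s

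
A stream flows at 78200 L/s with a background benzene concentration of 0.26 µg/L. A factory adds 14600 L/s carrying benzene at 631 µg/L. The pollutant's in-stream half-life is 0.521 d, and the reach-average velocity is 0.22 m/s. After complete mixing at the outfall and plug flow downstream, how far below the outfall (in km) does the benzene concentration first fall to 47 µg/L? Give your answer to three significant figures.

10.7 km

Conservation of mass: C = (78200·0.2600 + 14600·631.0) / 92800 = 9233000/92800 = 99.49 µg/L.
Half-life 0.521 d → k = ln 2 / 0.521 = 1.330 d⁻¹.
Set 99.49·exp(−k·t) = 47 → t = ln(99.49/47)/k = 48700 s = 13.53 h.
Distance = v·t = 0.22·48700 = 10710 m = 10.71 km.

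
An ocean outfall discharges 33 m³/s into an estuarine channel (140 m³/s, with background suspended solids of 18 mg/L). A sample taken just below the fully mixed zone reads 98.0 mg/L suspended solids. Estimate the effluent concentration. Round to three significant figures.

Mass balance: 140.0·18.00 + 33.00·Cₑ = 173.0·98.00
→ Cₑ = (173.0·98.00 − 140.0·18.00) / 33.00 = 437.4 mg/L.

437 mg/L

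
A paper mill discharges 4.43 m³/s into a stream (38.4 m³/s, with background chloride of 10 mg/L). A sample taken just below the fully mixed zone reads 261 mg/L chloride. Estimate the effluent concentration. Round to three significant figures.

2440 mg/L

Mass balance: 38.40·10.00 + 4.430·Cₑ = 42.83·261.0
→ Cₑ = (42.83·261.0 − 38.40·10.00) / 4.430 = 2437 mg/L.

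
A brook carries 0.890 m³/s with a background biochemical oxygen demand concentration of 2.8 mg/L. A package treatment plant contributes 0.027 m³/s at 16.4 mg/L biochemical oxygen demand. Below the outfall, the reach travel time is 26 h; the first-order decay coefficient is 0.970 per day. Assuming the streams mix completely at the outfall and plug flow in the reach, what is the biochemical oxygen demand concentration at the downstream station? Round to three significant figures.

1.12 mg/L

Flow-weighted average: C = (0.8900·2.800 + 0.02700·16.40) / 0.9170 = 2.935/0.9170 = 3.200 mg/L.
After decay, C = 3.200 × e^(−kt) = 3.200 × 0.3496 = 1.119 mg/L.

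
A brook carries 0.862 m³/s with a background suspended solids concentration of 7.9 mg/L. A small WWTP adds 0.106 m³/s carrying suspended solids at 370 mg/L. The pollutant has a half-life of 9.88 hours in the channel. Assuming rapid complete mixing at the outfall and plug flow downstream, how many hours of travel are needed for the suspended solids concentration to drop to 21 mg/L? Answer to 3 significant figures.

Mixed concentration C = ΣQC/ΣQ = (0.8620·7.900 + 0.1060·370.0) / 0.9680 = 46.03/0.9680 = 47.55 mg/L.
Half-life 9.88 h → k = ln 2 / 9.88 = 0.07016 h⁻¹ = 1.684 d⁻¹.
47.55·exp(−k·t) = 21 → t = ln(47.55/21)/k = 41940 s = 11.65 h.

11.6 h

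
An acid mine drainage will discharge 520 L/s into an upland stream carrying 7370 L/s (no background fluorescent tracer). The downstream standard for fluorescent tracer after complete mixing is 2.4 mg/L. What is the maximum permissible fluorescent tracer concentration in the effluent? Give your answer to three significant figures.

At the limit, (Qr·Cr + Qe·Cₑ)/(Qr + Qe) = 2.4:
Cₑ = (7890·2.4 − 7370·0) / 520.0 = 36.42 mg/L.

36.4 mg/L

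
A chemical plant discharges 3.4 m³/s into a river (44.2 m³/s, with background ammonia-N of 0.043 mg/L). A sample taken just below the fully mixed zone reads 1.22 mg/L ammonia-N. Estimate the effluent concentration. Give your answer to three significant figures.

Mass balance: 44.20·0.04300 + 3.400·Cₑ = 47.60·1.220
→ Cₑ = (47.60·1.220 − 44.20·0.04300) / 3.400 = 16.52 mg/L.

16.5 mg/L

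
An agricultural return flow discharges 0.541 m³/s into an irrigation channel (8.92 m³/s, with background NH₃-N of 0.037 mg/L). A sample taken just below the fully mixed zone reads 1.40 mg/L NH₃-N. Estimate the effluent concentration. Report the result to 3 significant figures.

23.9 mg/L

Mass balance: 8.920·0.03700 + 0.5410·Cₑ = 9.461·1.400
→ Cₑ = (9.461·1.400 − 8.920·0.03700) / 0.5410 = 23.87 mg/L.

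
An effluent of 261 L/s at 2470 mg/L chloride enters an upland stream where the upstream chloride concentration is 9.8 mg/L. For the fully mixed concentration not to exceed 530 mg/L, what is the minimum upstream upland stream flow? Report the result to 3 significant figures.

973 L/s

Set C_mix = 530: (Q·9.800 + 261.0·2470) / (Q + 261.0) = 530
→ Q = 261.0·(2470 − 530)/(530 − 9.800) = 973.4 L/s.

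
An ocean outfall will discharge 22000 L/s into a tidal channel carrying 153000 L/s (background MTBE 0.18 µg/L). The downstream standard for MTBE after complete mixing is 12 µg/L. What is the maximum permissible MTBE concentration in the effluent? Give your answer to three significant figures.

94.2 µg/L

At the limit, (Qr·Cr + Qe·Cₑ)/(Qr + Qe) = 12:
Cₑ = (175000·12 − 153000·0.1800) / 22000 = 94.20 µg/L.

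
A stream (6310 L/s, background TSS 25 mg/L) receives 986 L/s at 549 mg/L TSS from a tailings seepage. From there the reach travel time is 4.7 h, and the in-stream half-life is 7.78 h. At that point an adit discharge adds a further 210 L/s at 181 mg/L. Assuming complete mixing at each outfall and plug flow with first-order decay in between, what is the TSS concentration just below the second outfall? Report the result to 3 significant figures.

After mixing, C = (6310·25.00 + 986.0·549.0) / 7296 = 699100/7296 = 95.81 mg/L; combined flow 7296 L/s.
Half-life 7.78 h → k = ln 2 / 7.78 = 0.08909 h⁻¹ = 2.138 d⁻¹.
After decay, C = 95.81 × e^(−kt) = 95.81 × 0.6579 = 63.03 mg/L.
Second outfall: C = (7296·63.03 + 210.0·181.0)/7506 = 66.33 mg/L.

66.3 mg/L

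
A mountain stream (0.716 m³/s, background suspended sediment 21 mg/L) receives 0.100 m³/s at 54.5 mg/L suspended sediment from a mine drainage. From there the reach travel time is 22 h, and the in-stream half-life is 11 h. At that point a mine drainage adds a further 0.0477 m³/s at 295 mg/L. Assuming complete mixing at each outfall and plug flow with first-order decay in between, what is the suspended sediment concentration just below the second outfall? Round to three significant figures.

Mixed concentration C = ΣQC/ΣQ = (0.7160·21.00 + 0.1000·54.50) / 0.8160 = 20.49/0.8160 = 25.11 mg/L; combined flow 0.8160 m³/s.
Half-life 11 h → k = ln 2 / 11 = 0.06301 h⁻¹ = 1.512 d⁻¹.
After decay, C = 25.11 × e^(−kt) = 25.11 × 0.2500 = 6.276 mg/L.
At the second outfall, C = (0.8160·6.276 + 0.04770·295.0) / (0.8160 + 0.04770) = 22.22 mg/L.

22.2 mg/L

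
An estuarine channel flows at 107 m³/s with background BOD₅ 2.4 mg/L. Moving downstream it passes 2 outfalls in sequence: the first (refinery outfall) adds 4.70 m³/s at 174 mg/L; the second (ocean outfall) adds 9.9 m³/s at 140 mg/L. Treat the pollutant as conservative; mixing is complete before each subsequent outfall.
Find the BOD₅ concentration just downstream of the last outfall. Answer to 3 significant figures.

20.2 mg/L

Outfall 1: combined Q = 111.7 m³/s; C = (107.0·2.400 + 4.700·174.0)/111.7 = 9.620 mg/L.
Outfall 2: combined Q = 121.6 m³/s; C = (111.7·9.620 + 9.900·140.0)/121.6 = 20.24 mg/L.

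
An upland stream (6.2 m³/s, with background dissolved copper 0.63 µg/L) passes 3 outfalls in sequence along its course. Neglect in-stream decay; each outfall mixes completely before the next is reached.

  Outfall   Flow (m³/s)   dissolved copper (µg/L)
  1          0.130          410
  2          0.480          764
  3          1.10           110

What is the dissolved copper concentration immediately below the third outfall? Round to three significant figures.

After outfall 1: Q = 6.200 + 0.1300 = 6.330 m³/s; C = (6.200·0.6300 + 0.1300·410.0)/6.330 = 9.037 µg/L.
After outfall 2: Q = 6.330 + 0.4800 = 6.810 m³/s; C = (6.330·9.037 + 0.4800·764.0)/6.810 = 62.25 µg/L.
After outfall 3: Q = 6.810 + 1.100 = 7.910 m³/s; C = (6.810·62.25 + 1.100·110.0)/7.910 = 68.89 µg/L.

68.9 µg/L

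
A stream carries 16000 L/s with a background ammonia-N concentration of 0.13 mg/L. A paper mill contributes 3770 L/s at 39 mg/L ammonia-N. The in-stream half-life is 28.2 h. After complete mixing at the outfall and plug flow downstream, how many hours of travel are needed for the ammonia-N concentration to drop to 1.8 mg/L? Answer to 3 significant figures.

After mixing, C = (16000·0.1300 + 3770·39.00) / 19770 = 149100/19770 = 7.542 mg/L.
Half-life 28.2 h → k = ln 2 / 28.2 = 0.02458 h⁻¹ = 0.5899 d⁻¹.
7.542·exp(−k·t) = 1.8 → t = ln(7.542/1.8)/k = 209800 s = 58.29 h.

58.3 h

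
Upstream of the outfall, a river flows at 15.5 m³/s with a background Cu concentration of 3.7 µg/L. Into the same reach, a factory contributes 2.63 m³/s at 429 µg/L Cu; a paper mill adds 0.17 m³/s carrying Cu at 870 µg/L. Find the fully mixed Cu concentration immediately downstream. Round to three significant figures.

Flow-weighted average: C = (15.50·3.700 + 2.630·429.0 + 0.1700·870.0) / 18.30 = 1334/18.30 = 72.87 µg/L.

72.9 µg/L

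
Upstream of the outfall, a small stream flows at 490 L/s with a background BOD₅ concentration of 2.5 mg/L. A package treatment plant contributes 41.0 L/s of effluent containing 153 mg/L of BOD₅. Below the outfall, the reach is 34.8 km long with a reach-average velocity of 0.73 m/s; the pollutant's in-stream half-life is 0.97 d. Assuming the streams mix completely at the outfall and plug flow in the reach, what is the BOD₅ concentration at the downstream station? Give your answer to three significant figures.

Flow-weighted average: C = (490.0·2.500 + 41.00·153.0) / 531.0 = 7498/531.0 = 14.12 mg/L.
Travel time t = 34.8·1000 / 0.73 = 47670 s = 13.24 h.
Half-life 0.97 d → k = ln 2 / 0.97 = 0.7146 d⁻¹.
Decay over the reach: 14.12·exp(−kt) = 14.12·0.6742 = 9.520 mg/L.

9.52 mg/L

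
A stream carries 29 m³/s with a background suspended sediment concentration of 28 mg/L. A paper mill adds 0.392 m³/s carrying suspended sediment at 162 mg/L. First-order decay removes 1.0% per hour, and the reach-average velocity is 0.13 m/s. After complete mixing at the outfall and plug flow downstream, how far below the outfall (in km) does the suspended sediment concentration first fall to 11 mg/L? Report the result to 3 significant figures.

46.4 km

Mass balance: C = (29.00·28.00 + 0.3920·162.0) / 29.39 = 875.5/29.39 = 29.79 mg/L.
1.0%/h lost → k = −ln(1 − 0.01) = 0.01005 h⁻¹.
Set 29.79·exp(−k·t) = 11 → t = ln(29.79/11)/k = 356800 s = 99.12 h.
Distance = v·t = 0.13·356800 = 46390 m = 46.39 km.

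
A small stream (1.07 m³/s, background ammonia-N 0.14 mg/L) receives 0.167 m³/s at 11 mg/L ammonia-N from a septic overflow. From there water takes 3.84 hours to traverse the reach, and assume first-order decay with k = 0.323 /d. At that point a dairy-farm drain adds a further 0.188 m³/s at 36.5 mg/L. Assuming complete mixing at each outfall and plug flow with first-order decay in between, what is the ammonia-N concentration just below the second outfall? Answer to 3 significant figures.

6.14 mg/L

Mixed concentration C = ΣQC/ΣQ = (1.070·0.1400 + 0.1670·11.00) / 1.237 = 1.987/1.237 = 1.606 mg/L; combined flow 1.237 m³/s.
Decay over the reach: 1.606·exp(−kt) = 1.606·0.9496 = 1.525 mg/L.
At the second outfall, C = (1.237·1.525 + 0.1880·36.50) / (1.237 + 0.1880) = 6.139 mg/L.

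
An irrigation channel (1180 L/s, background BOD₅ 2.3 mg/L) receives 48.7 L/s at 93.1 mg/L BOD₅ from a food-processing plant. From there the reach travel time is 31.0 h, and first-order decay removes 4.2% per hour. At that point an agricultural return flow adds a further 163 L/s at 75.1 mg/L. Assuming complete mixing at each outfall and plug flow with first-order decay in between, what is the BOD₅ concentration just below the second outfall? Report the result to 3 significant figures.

10.2 mg/L

After mixing, C = (1180·2.300 + 48.70·93.10) / 1229 = 7248/1229 = 5.899 mg/L; combined flow 1229 L/s.
4.2%/h lost → k = −ln(1 − 0.042) = 0.04291 h⁻¹.
Applying C = C₀e^(−kt): 5.899 × 0.2644 = 1.560 mg/L.
Second outfall: C = (1229·1.560 + 163.0·75.10)/1392 = 10.17 mg/L.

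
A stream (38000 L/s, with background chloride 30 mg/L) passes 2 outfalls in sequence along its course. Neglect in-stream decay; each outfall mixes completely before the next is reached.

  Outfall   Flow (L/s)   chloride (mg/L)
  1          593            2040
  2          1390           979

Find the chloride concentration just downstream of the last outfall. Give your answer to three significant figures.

After outfall 1: Q = 38000 + 593.0 = 38590 L/s; C = (38000·30.00 + 593.0·2040)/38590 = 60.88 mg/L.
After outfall 2: Q = 38590 + 1390 = 39980 L/s; C = (38590·60.88 + 1390·979.0)/39980 = 92.80 mg/L.

92.8 mg/L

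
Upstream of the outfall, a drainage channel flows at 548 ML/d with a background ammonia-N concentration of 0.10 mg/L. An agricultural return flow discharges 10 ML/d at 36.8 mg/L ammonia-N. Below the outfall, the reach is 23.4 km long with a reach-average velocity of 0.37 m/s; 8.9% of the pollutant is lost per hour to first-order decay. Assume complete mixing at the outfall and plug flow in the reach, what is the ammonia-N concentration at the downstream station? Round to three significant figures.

0.147 mg/L

Flow-weighted average: C = (548.0·0.1000 + 10.00·36.80) / 558.0 = 422.8/558.0 = 0.7577 mg/L.
Travel time t = 23.4·1000 / 0.37 = 63240 s = 17.57 h.
8.9%/h lost → k = −ln(1 − 0.089) = 0.09321 h⁻¹.
Decay over the reach: 0.7577·exp(−kt) = 0.7577·0.1945 = 0.1473 mg/L.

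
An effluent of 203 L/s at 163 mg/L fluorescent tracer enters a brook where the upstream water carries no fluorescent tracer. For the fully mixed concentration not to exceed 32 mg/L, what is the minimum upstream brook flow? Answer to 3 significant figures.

Set C_mix = 32: (Q·0 + 203.0·163.0) / (Q + 203.0) = 32
→ Q = 203.0·(163.0 − 32)/(32 − 0) = 831.0 L/s.

831 L/s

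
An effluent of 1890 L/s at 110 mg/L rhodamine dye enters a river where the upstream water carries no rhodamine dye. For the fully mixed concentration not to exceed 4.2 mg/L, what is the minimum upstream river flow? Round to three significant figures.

Set C_mix = 4.2: (Q·0 + 1890·110.0) / (Q + 1890) = 4.2
→ Q = 1890·(110.0 − 4.2)/(4.2 − 0) = 47610 L/s.

47600 L/s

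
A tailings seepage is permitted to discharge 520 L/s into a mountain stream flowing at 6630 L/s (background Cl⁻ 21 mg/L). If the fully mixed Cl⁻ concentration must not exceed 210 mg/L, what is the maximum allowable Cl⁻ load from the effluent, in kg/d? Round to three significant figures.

Mass balance at the limit: 6630·21.00 + 520.0·Cₑ = 7150·210 → Cₑ = 2620 mg/L.
520.0 L/s = 0.5200 m³/s. Load = 0.5200 m³/s × 2620 g/m³ × 86 400 s/d = 117700 kg/d.

118000 kg/d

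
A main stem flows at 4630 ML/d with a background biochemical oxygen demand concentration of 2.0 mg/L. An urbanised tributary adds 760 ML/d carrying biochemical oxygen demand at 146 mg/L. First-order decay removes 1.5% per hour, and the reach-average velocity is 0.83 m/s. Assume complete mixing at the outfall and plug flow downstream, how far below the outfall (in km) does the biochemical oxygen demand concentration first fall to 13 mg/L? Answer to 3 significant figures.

107 km

Flow-weighted average: C = (4630·2.000 + 760.0·146.0) / 5390 = 120200/5390 = 22.30 mg/L.
1.5%/h lost → k = −ln(1 − 0.015) = 0.01511 h⁻¹.
Set 22.30·exp(−k·t) = 13 → t = ln(22.30/13)/k = 128600 s = 35.72 h.
Distance = v·t = 0.83·128600 = 106700 m = 106.7 km.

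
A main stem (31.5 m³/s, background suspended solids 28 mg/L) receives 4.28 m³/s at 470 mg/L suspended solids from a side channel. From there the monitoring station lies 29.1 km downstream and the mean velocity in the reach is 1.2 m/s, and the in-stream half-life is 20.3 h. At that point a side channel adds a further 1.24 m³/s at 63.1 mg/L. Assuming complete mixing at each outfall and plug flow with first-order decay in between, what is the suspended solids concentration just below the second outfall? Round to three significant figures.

64.2 mg/L

After mixing, C = (31.50·28.00 + 4.280·470.0) / 35.78 = 2894/35.78 = 80.87 mg/L; combined flow 35.78 m³/s.
Travel time t = 29.1·1000 / 1.2 = 24250 s = 6.736 h.
Half-life 20.3 h → k = ln 2 / 20.3 = 0.03415 h⁻¹ = 0.8195 d⁻¹.
After decay, C = 80.87 × e^(−kt) = 80.87 × 0.7945 = 64.26 mg/L.
Second outfall: C = (35.78·64.26 + 1.240·63.10)/37.02 = 64.22 mg/L.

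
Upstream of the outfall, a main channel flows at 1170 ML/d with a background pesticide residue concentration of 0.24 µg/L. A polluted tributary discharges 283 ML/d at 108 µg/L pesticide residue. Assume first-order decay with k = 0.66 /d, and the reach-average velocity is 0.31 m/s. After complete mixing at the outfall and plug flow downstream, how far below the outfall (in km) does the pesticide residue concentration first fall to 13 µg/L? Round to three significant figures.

19.9 km

Conservation of mass: C = (1170·0.2400 + 283.0·108.0) / 1453 = 30840/1453 = 21.23 µg/L.
Set 21.23·exp(−k·t) = 13 → t = ln(21.23/13)/k = 64200 s = 17.83 h.
Distance = v·t = 0.31·64200 = 19900 m = 19.90 km.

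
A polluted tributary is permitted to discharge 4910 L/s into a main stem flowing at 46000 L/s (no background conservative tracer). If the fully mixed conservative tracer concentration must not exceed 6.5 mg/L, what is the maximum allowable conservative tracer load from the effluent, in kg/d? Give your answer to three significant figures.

28600 kg/d

Mass balance at the limit: 46000·0 + 4910·Cₑ = 50910·6.5 → Cₑ = 67.40 mg/L.
4910 L/s = 4.910 m³/s. Load = 4.910 m³/s × 67.40 g/m³ × 86 400 s/d = 28590 kg/d.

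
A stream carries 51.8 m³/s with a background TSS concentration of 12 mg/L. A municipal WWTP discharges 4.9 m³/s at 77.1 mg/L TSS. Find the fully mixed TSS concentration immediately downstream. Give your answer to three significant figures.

Mass balance: C = (51.80·12.00 + 4.900·77.10) / 56.70 = 999.4/56.70 = 17.63 mg/L.

17.6 mg/L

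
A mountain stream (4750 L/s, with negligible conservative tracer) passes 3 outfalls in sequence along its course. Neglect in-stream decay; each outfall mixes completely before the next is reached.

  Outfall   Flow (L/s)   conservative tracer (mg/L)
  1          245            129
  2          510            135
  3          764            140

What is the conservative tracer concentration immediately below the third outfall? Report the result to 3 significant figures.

33.1 mg/L

Below outfall 1: Q → 4995 L/s, C = (4750·0 + 245.0·129.0)/4995 = 6.327 mg/L.
Below outfall 2: Q → 5505 L/s, C = (4995·6.327 + 510.0·135.0)/5505 = 18.25 mg/L.
Below outfall 3: Q → 6269 L/s, C = (5505·18.25 + 764.0·140.0)/6269 = 33.09 mg/L.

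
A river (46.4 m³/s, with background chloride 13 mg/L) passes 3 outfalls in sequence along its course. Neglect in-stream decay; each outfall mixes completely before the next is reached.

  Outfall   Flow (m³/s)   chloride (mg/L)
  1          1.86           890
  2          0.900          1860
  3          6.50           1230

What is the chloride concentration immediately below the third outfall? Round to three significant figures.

214 mg/L

After outfall 1: Q = 46.40 + 1.860 = 48.26 m³/s; C = (46.40·13.00 + 1.860·890.0)/48.26 = 46.80 mg/L.
After outfall 2: Q = 48.26 + 0.9000 = 49.16 m³/s; C = (48.26·46.80 + 0.9000·1860)/49.16 = 80.00 mg/L.
After outfall 3: Q = 49.16 + 6.500 = 55.66 m³/s; C = (49.16·80.00 + 6.500·1230)/55.66 = 214.3 mg/L.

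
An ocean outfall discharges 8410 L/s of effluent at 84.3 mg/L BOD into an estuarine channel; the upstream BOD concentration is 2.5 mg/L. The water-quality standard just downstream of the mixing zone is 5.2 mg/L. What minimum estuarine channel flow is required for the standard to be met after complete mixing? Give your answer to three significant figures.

246000 L/s

Set C_mix = 5.2: (Q·2.500 + 8410·84.30) / (Q + 8410) = 5.2
→ Q = 8410·(84.30 − 5.2)/(5.2 − 2.500) = 246400 L/s.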